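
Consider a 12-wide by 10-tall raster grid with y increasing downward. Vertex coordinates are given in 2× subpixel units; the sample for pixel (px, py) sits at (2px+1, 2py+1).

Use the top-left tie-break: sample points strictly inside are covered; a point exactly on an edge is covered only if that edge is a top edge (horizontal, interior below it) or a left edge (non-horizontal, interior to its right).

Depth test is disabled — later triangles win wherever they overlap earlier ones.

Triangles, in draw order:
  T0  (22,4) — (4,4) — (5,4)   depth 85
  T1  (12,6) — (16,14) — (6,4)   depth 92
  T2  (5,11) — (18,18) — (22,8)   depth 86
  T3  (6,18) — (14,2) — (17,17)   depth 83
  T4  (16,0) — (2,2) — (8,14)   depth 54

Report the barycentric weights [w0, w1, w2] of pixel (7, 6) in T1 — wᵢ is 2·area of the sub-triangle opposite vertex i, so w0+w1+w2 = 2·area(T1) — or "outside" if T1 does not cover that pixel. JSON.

T0:
  degenerate (2·area = 0) — covers nothing
T1:
  2·area = 40
  edge (12, 6)→(16, 14): d=(4,8) right/bottom  bias=-1
  edge (16, 14)→(6, 4): d=(-10,-10) top-left  bias=+0
  edge (6, 4)→(12, 6): d=(6,2) right/bottom  bias=-1
    (1,0)@(3, 1): e=[52,0,-12] → ·  [on edge]
    (1,1)@(3, 3): e=[60,-20,0] → ·  [on edge]
    (2,1)@(5, 3): e=[44,0,-4] → ·  [on edge]
    (3,2)@(7, 5): e=[36,0,4] → #  [on edge]
    (4,2)@(9, 5): e=[20,20,0] → ·  [on edge]
    (3,3)@(7, 7): e=[44,-20,16] → ·
    (4,3)@(9, 7): e=[28,0,12] → #  [on edge]
    (5,3)@(11, 7): e=[12,20,8] → #
    (6,3)@(13, 7): e=[-4,40,4] → ·
    (7,3)@(15, 7): e=[-20,60,0] → ·  [on edge]
    (4,4)@(9, 9): e=[36,-20,24] → ·
    (5,4)@(11, 9): e=[20,0,20] → #  [on edge]
    (10,4)@(21, 9): e=[-60,100,0] → ·  [on edge]
    (6,5)@(13, 11): e=[12,0,28] → #  [on edge]
    (7,6)@(15, 13): e=[4,0,36] → #  [on edge]
    (8,7)@(17, 15): e=[-4,0,44] → ·  [on edge]
    (9,8)@(19, 17): e=[-12,0,52] → ·  [on edge]
    (10,9)@(21, 19): e=[-20,0,60] → ·  [on edge]
  covered (7 px):
    · · · · · · · · · · · ·
    · · · · · · · · · · · ·
    · · · # · · · · · · · ·
    · · · · # # · · · · · ·
    · · · · · # # · · · · ·
    · · · · · · # · · · · ·
    · · · · · · · # · · · ·
    · · · · · · · · · · · ·
    · · · · · · · · · · · ·
    · · · · · · · · · · · ·
T2:
  2·area = 158  (B↔C swapped to make it positive)
  edge (5, 11)→(22, 8): d=(17,-3) top-left  bias=+0
  edge (22, 8)→(18, 18): d=(-4,10) right/bottom  bias=-1
  edge (18, 18)→(5, 11): d=(-13,-7) top-left  bias=+0
    (8,4)@(17, 9): e=[2,46,110] → #
    (9,4)@(19, 9): e=[8,26,124] → #
    (10,4)@(21, 9): e=[14,6,138] → #
    (11,4)@(23, 9): e=[20,-14,152] → ·
    (2,5)@(5, 11): e=[0,158,0] → #  [on edge]
    (3,5)@(7, 11): e=[6,138,14] → #
    (4,5)@(9, 11): e=[12,118,28] → #
    (5,5)@(11, 11): e=[18,98,42] → #
    (6,5)@(13, 11): e=[24,78,56] → #
    (7,5)@(15, 11): e=[30,58,70] → #
    (10,5)@(21, 11): e=[48,-2,112] → ·
    (2,6)@(5, 13): e=[34,150,-26] → ·
  covered (22 px):
    · · · · · · · · · · · ·
    · · · · · · · · · · · ·
    · · · · · · · · · · · ·
    · · · · · · · · · · · ·
    · · · · · · · · # # # ·
    · · # # # # # # # # · ·
    · · · · # # # # # # · ·
    · · · · · · # # # # · ·
    · · · · · · · · # · · ·
    · · · · · · · · · · · ·
T3:
  2·area = 168
  edge (6, 18)→(14, 2): d=(8,-16) top-left  bias=+0
  edge (14, 2)→(17, 17): d=(3,15) right/bottom  bias=-1
  edge (17, 17)→(6, 18): d=(-11,1) right/bottom  bias=-1
    (6,2)@(13, 5): e=[8,24,136] → #
    (7,2)@(15, 5): e=[40,-6,134] → ·
    (6,3)@(13, 7): e=[24,30,114] → #
    (7,3)@(15, 7): e=[56,0,112] → ·  [on edge]
    (5,4)@(11, 9): e=[8,66,94] → #
    (7,4)@(15, 9): e=[72,6,90] → #
    (8,4)@(17, 9): e=[104,-24,88] → ·
    (5,5)@(11, 11): e=[24,72,72] → #
    (8,5)@(17, 11): e=[120,-18,66] → ·
    (4,6)@(9, 13): e=[8,108,52] → #
    (8,6)@(17, 13): e=[136,-12,44] → ·
    (4,7)@(9, 15): e=[24,114,30] → #
    (8,8)@(17, 17): e=[168,0,0] → ·  [on edge]
  covered (21 px):
    · · · · · · · · · · · ·
    · · · · · · · · · · · ·
    · · · · · · # · · · · ·
    · · · · · · # · · · · ·
    · · · · · # # # · · · ·
    · · · · · # # # · · · ·
    · · · · # # # # · · · ·
    · · · · # # # # · · · ·
    · · · # # # # # · · · ·
    · · · · · · · · · · · ·
T4:
  2·area = 180  (B↔C swapped to make it positive)
  edge (16, 0)→(8, 14): d=(-8,14) right/bottom  bias=-1
  edge (8, 14)→(2, 2): d=(-6,-12) top-left  bias=+0
  edge (2, 2)→(16, 0): d=(14,-2) top-left  bias=+0
    (4,0)@(9, 1): e=[90,90,0] → #  [on edge]
    (5,0)@(11, 1): e=[62,114,4] → #
    (6,0)@(13, 1): e=[34,138,8] → #
    (7,0)@(15, 1): e=[6,162,12] → #
    (8,0)@(17, 1): e=[-22,186,16] → ·
    (1,1)@(3, 3): e=[158,6,16] → #
    (2,1)@(5, 3): e=[130,30,20] → #
    (3,1)@(7, 3): e=[102,54,24] → #
    (7,1)@(15, 3): e=[-10,150,40] → ·
    (1,2)@(3, 5): e=[142,-6,44] → ·
    (2,2)@(5, 5): e=[114,18,48] → #
    (7,2)@(15, 5): e=[-26,138,68] → ·
  covered (23 px):
    · · · · # # # # · · · ·
    · # # # # # # · · · · ·
    · · # # # # # · · · · ·
    · · # # # # · · · · · ·
    · · · # # · · · · · · ·
    · · · # # · · · · · · ·
    · · · · · · · · · · · ·
    · · · · · · · · · · · ·
    · · · · · · · · · · · ·
    · · · · · · · · · · · ·

Result: [0,36,4]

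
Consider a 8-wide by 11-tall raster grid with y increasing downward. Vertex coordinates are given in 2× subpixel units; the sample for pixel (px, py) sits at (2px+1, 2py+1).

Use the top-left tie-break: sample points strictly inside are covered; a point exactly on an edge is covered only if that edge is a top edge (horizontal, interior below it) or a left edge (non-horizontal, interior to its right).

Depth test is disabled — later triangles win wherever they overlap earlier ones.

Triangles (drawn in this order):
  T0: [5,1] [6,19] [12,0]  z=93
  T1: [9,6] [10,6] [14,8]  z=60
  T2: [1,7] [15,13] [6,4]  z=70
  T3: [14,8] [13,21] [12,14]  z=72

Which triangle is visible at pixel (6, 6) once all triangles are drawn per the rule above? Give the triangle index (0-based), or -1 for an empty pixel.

T0:
  2·area = 127  (B↔C swapped to make it positive)
  edge (5, 1)→(12, 0): d=(7,-1) top-left  bias=+0
  edge (12, 0)→(6, 19): d=(-6,19) right/bottom  bias=-1
  edge (6, 19)→(5, 1): d=(-1,-18) top-left  bias=+0
    (2,0)@(5, 1): e=[0,127,0] → X  [on edge]
    (3,0)@(7, 1): e=[2,89,36] → X
    (4,0)@(9, 1): e=[4,51,72] → X
    (5,0)@(11, 1): e=[6,13,108] → X
    (6,0)@(13, 1): e=[8,-25,144] → .
    (2,1)@(5, 3): e=[14,115,-2] → .
    (3,1)@(7, 3): e=[16,77,34] → X
    (6,1)@(13, 3): e=[22,-37,142] → .
    (3,2)@(7, 5): e=[30,65,32] → X
    (5,2)@(11, 5): e=[34,-11,104] → .
    (3,3)@(7, 7): e=[44,53,30] → X
    (5,3)@(11, 7): e=[48,-23,102] → .
  covered (16 px):
    . . X X X X . .
    . . . X X X . .
    . . . X X . . .
    . . . X X . . .
    . . . X X . . .
    . . . X . . . .
    . . . X . . . .
    . . . X . . . .
    . . . . . . . .
    . . . . . . . .
    . . . . . . . .
T1:
  2·area = 2
  edge (9, 6)→(10, 6): d=(1,0) top-left  bias=+0
  edge (10, 6)→(14, 8): d=(4,2) right/bottom  bias=-1
  edge (14, 8)→(9, 6): d=(-5,-2) top-left  bias=+0
  covered (0 px):
    . . . . . . . .
    . . . . . . . .
    . . . . . . . .
    . . . . . . . .
    . . . . . . . .
    . . . . . . . .
    . . . . . . . .
    . . . . . . . .
    . . . . . . . .
    . . . . . . . .
    . . . . . . . .
T2:
  2·area = 72  (B↔C swapped to make it positive)
  edge (1, 7)→(6, 4): d=(5,-3) top-left  bias=+0
  edge (6, 4)→(15, 13): d=(9,9) right/bottom  bias=-1
  edge (15, 13)→(1, 7): d=(-14,-6) top-left  bias=+0
    (1,0)@(3, 1): e=[-24,0,96] → .  [on edge]
    (5,0)@(11, 1): e=[0,-72,144] → .  [on edge]
    (2,1)@(5, 3): e=[-8,0,80] → .  [on edge]
    (2,2)@(5, 5): e=[2,18,52] → X
    (3,2)@(7, 5): e=[8,0,64] → .  [on edge]
    (0,3)@(1, 7): e=[0,72,0] → X  [on edge]
    (1,3)@(3, 7): e=[6,54,12] → X
    (3,3)@(7, 7): e=[18,18,36] → X
    (4,3)@(9, 7): e=[24,0,48] → .  [on edge]
    (0,4)@(1, 9): e=[10,90,-28] → .
    (1,4)@(3, 9): e=[16,72,-16] → .
    (2,4)@(5, 9): e=[22,54,-4] → .
    (5,4)@(11, 9): e=[40,0,32] → .  [on edge]
    (6,5)@(13, 11): e=[56,0,16] → .  [on edge]
    (7,6)@(15, 13): e=[72,0,0] → .  [on edge]
  covered (8 px):
    . . . . . . . .
    . . . . . . . .
    . . X . . . . .
    X X X X . . . .
    . . . X X . . .
    . . . . . X . .
    . . . . . . . .
    . . . . . . . .
    . . . . . . . .
    . . . . . . . .
    . . . . . . . .
T3:
  2·area = 20
  edge (14, 8)→(13, 21): d=(-1,13) right/bottom  bias=-1
  edge (13, 21)→(12, 14): d=(-1,-7) top-left  bias=+0
  edge (12, 14)→(14, 8): d=(2,-6) top-left  bias=+0
    (7,2)@(15, 5): e=[-10,30,0] → .  [on edge]
    (5,3)@(11, 7): e=[40,0,-20] → .  [on edge]
    (6,5)@(13, 11): e=[10,10,0] → X  [on edge]
    (7,5)@(15, 11): e=[-16,24,12] → .
    (6,6)@(13, 13): e=[8,8,4] → X
    (7,6)@(15, 13): e=[-18,22,16] → .
    (6,7)@(13, 15): e=[6,6,8] → X
    (7,7)@(15, 15): e=[-20,20,20] → .
    (5,8)@(11, 17): e=[30,-10,0] → .  [on edge]
    (6,8)@(13, 17): e=[4,4,12] → X
    (7,8)@(15, 17): e=[-22,18,24] → .
    (6,9)@(13, 19): e=[2,2,16] → X
    (6,10)@(13, 21): e=[0,0,20] → .  [on edge]
  covered (5 px):
    . . . . . . . .
    . . . . . . . .
    . . . . . . . .
    . . . . . . . .
    . . . . . . . .
    . . . . . . X .
    . . . . . . X .
    . . . . . . X .
    . . . . . . X .
    . . . . . . X .
    . . . . . . . .

Z-buffer (winner per pixel, '.' = empty):
  . . 0 0 0 0 . .
  . . . 0 0 0 . .
  . . 2 0 0 . . .
  2 2 2 2 0 . . .
  . . . 2 2 . . .
  . . . 0 . 2 3 .
  . . . 0 . . 3 .
  . . . 0 . . 3 .
  . . . . . . 3 .
  . . . . . . 3 .
  . . . . . . . .

Result: 3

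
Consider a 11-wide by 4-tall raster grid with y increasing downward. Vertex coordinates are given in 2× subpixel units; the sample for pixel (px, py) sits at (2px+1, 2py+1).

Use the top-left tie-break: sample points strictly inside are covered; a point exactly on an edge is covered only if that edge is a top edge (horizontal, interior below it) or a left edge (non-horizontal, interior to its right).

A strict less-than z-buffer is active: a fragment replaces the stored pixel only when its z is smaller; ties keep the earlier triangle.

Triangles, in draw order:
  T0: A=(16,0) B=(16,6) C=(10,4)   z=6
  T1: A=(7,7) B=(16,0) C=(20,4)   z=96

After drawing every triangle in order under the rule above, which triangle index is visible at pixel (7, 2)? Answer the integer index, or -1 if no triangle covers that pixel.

T0:
  2·area = 36
  edge (16, 0)→(16, 6): d=(0,6) right/bottom  bias=-1
  edge (16, 6)→(10, 4): d=(-6,-2) top-left  bias=+0
  edge (10, 4)→(16, 0): d=(6,-4) top-left  bias=+0
    (0,0)@(1, 1): e=[90,0,-54] → ·  [on edge]
    (7,0)@(15, 1): e=[6,28,2] → #
    (8,0)@(17, 1): e=[-6,32,10] → ·
    (3,1)@(7, 3): e=[54,0,-18] → ·  [on edge]
    (6,1)@(13, 3): e=[18,12,6] → #
    (8,1)@(17, 3): e=[-6,20,22] → ·
    (6,2)@(13, 5): e=[18,0,18] → #  [on edge]
    (8,2)@(17, 5): e=[-6,8,34] → ·
    (6,3)@(13, 7): e=[18,-12,30] → ·
    (7,3)@(15, 7): e=[6,-8,38] → ·
    (9,3)@(19, 7): e=[-18,0,54] → ·  [on edge]
  covered (5 px):
    · · · · · · · # · · ·
    · · · · · · # # · · ·
    · · · · · · # # · · ·
    · · · · · · · · · · ·
T1:
  2·area = 64
  edge (7, 7)→(16, 0): d=(9,-7) top-left  bias=+0
  edge (16, 0)→(20, 4): d=(4,4) right/bottom  bias=-1
  edge (20, 4)→(7, 7): d=(-13,3) right/bottom  bias=-1
    (7,0)@(15, 1): e=[2,8,54] → #
    (8,0)@(17, 1): e=[16,0,48] → ·  [on edge]
    (6,1)@(13, 3): e=[6,24,34] → #
    (8,1)@(17, 3): e=[34,8,22] → #
    (9,1)@(19, 3): e=[48,0,16] → ·  [on edge]
    (5,2)@(11, 5): e=[10,40,14] → #
    (8,2)@(17, 5): e=[52,16,-4] → ·
    (10,2)@(21, 5): e=[80,0,-16] → ·  [on edge]
    (3,3)@(7, 7): e=[0,64,0] → ·  [on edge]
    (5,3)@(11, 7): e=[28,48,-12] → ·
    (6,3)@(13, 7): e=[42,40,-18] → ·
    (7,3)@(15, 7): e=[56,32,-24] → ·
  covered (7 px):
    · · · · · · · # · · ·
    · · · · · · # # # · ·
    · · · · · # # # · · ·
    · · · · · · · · · · ·

Z-buffer (winner per pixel, '.' = empty):
  . . . . . . . 0 . . .
  . . . . . . 0 0 1 . .
  . . . . . 1 0 0 . . .
  . . . . . . . . . . .

Final: 0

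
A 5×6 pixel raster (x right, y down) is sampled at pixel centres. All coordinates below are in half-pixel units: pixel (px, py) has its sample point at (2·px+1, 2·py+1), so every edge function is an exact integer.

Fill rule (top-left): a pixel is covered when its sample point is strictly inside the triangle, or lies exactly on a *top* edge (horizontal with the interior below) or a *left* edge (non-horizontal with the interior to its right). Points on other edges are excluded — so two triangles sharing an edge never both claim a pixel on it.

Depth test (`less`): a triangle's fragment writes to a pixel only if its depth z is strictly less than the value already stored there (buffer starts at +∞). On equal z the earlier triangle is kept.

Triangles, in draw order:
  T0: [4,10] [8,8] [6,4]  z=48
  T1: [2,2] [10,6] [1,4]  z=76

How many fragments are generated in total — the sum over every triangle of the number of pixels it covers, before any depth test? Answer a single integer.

T0:
  2·area = 20  (B↔C swapped to make it positive)
  edge (4, 10)→(6, 4): d=(2,-6) top-left  bias=+0
  edge (6, 4)→(8, 8): d=(2,4) right/bottom  bias=-1
  edge (8, 8)→(4, 10): d=(-4,2) right/bottom  bias=-1
    (3,0)@(7, 1): e=[0,-10,30] → ·  [on edge]
    (2,3)@(5, 7): e=[0,10,10] → #  [on edge]
    (3,3)@(7, 7): e=[12,2,6] → #
    (4,3)@(9, 7): e=[24,-6,2] → ·
    (2,4)@(5, 9): e=[4,14,2] → #
    (3,4)@(7, 9): e=[16,6,-2] → ·
    (2,5)@(5, 11): e=[8,18,-6] → ·
  covered (3 px):
    · · · · ·
    · · · · ·
    · · · · ·
    · · # # ·
    · · # · ·
    · · · · ·
T1:
  2·area = 20
  edge (2, 2)→(10, 6): d=(8,4) right/bottom  bias=-1
  edge (10, 6)→(1, 4): d=(-9,-2) top-left  bias=+0
  edge (1, 4)→(2, 2): d=(1,-2) top-left  bias=+0
    (1,1)@(3, 3): e=[4,13,3] → #
    (2,1)@(5, 3): e=[-4,17,7] → ·
    (1,2)@(3, 5): e=[20,-5,5] → ·
    (3,2)@(7, 5): e=[4,3,13] → #
    (4,2)@(9, 5): e=[-4,7,17] → ·
    (3,3)@(7, 7): e=[20,-15,15] → ·
  covered (2 px):
    · · · · ·
    · # · · ·
    · · · # ·
    · · · · ·
    · · · · ·
    · · · · ·

Result: 5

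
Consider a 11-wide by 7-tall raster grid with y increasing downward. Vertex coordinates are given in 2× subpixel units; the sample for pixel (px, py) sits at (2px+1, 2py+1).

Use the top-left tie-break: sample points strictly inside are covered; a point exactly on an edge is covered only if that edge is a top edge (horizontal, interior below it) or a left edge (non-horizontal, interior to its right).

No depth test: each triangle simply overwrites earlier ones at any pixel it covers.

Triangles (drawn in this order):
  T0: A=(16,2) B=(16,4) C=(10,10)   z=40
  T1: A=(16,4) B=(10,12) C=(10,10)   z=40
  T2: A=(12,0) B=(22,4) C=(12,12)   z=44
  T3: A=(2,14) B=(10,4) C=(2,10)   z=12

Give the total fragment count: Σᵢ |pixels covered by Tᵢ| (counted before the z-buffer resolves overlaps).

T0:
  2·area = 12
  edge (16, 2)→(16, 4): d=(0,2) right/bottom  bias=-1
  edge (16, 4)→(10, 10): d=(-6,6) right/bottom  bias=-1
  edge (10, 10)→(16, 2): d=(6,-8) top-left  bias=+0
    (9,0)@(19, 1): e=[-6,0,18] → .  [on edge]
    (8,1)@(17, 3): e=[-2,0,14] → .  [on edge]
    (7,2)@(15, 5): e=[2,0,10] → .  [on edge]
    (6,3)@(13, 7): e=[6,0,6] → .  [on edge]
    (5,4)@(11, 9): e=[10,0,2] → .  [on edge]
    (4,5)@(9, 11): e=[14,0,-2] → .  [on edge]
    (3,6)@(7, 13): e=[18,0,-6] → .  [on edge]
  covered (0 px):
    . . . . . . . . . . .
    . . . . . . . . . . .
    . . . . . . . . . . .
    . . . . . . . . . . .
    . . . . . . . . . . .
    . . . . . . . . . . .
    . . . . . . . . . . .
T1:
  2·area = 12
  edge (16, 4)→(10, 12): d=(-6,8) right/bottom  bias=-1
  edge (10, 12)→(10, 10): d=(0,-2) top-left  bias=+0
  edge (10, 10)→(16, 4): d=(6,-6) top-left  bias=+0
    (9,0)@(19, 1): e=[-6,18,0] → .  [on edge]
    (8,1)@(17, 3): e=[-2,14,0] → .  [on edge]
    (7,2)@(15, 5): e=[2,10,0] → X  [on edge]
    (8,2)@(17, 5): e=[-14,14,12] → .
    (6,3)@(13, 7): e=[6,6,0] → X  [on edge]
    (7,3)@(15, 7): e=[-10,10,12] → .
    (5,4)@(11, 9): e=[10,2,0] → X  [on edge]
    (6,4)@(13, 9): e=[-6,6,12] → .
    (4,5)@(9, 11): e=[14,-2,0] → .  [on edge]
    (5,5)@(11, 11): e=[-2,2,12] → .
    (3,6)@(7, 13): e=[18,-6,0] → .  [on edge]
  covered (3 px):
    . . . . . . . . . . .
    . . . . . . . . . . .
    . . . . . . . X . . .
    . . . . . . X . . . .
    . . . . . X . . . . .
    . . . . . . . . . . .
    . . . . . . . . . . .
T2:
  2·area = 120
  edge (12, 0)→(22, 4): d=(10,4) right/bottom  bias=-1
  edge (22, 4)→(12, 12): d=(-10,8) right/bottom  bias=-1
  edge (12, 12)→(12, 0): d=(0,-12) top-left  bias=+0
    (6,0)@(13, 1): e=[6,102,12] → X
    (7,0)@(15, 1): e=[-2,86,36] → .
    (6,1)@(13, 3): e=[26,82,12] → X
    (7,1)@(15, 3): e=[18,66,36] → X
    (8,1)@(17, 3): e=[10,50,60] → X
    (9,1)@(19, 3): e=[2,34,84] → X
    (10,1)@(21, 3): e=[-6,18,108] → .
    (6,2)@(13, 5): e=[46,62,12] → X
    (10,2)@(21, 5): e=[14,-2,108] → .
    (6,3)@(13, 7): e=[66,42,12] → X
    (9,3)@(19, 7): e=[42,-6,84] → .
    (6,4)@(13, 9): e=[86,22,12] → X
  covered (15 px):
    . . . . . . X . . . .
    . . . . . . X X X X .
    . . . . . . X X X X .
    . . . . . . X X X . .
    . . . . . . X X . . .
    . . . . . . X . . . .
    . . . . . . . . . . .
T3:
  2·area = 32  (B↔C swapped to make it positive)
  edge (2, 14)→(2, 10): d=(0,-4) top-left  bias=+0
  edge (2, 10)→(10, 4): d=(8,-6) top-left  bias=+0
  edge (10, 4)→(2, 14): d=(-8,10) right/bottom  bias=-1
    (4,2)@(9, 5): e=[28,2,2] → X
    (5,2)@(11, 5): e=[36,14,-18] → .
    (3,3)@(7, 7): e=[20,6,6] → X
    (4,3)@(9, 7): e=[28,18,-14] → .
    (2,4)@(5, 9): e=[12,10,10] → X
    (3,4)@(7, 9): e=[20,22,-10] → .
    (1,5)@(3, 11): e=[4,14,14] → X
    (2,5)@(5, 11): e=[12,26,-6] → .
    (1,6)@(3, 13): e=[4,30,-2] → .
  covered (4 px):
    . . . . . . . . . . .
    . . . . . . . . . . .
    . . . . X . . . . . .
    . . . X . . . . . . .
    . . X . . . . . . . .
    . X . . . . . . . . .
    . . . . . . . . . . .

Answer: 22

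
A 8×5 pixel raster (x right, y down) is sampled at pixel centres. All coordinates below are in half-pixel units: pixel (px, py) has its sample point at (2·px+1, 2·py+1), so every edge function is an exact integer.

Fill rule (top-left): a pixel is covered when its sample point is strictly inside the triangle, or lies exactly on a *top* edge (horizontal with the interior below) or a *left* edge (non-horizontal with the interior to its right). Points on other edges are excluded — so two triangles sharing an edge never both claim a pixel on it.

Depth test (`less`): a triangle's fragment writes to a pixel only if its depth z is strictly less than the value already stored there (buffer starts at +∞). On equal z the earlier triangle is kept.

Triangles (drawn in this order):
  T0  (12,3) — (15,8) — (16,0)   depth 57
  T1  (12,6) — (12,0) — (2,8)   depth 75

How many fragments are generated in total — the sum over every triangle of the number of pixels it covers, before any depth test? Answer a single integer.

T0:
  2·area = 29  (B↔C swapped to make it positive)
  edge (12, 3)→(16, 0): d=(4,-3) top-left  bias=+0
  edge (16, 0)→(15, 8): d=(-1,8) right/bottom  bias=-1
  edge (15, 8)→(12, 3): d=(-3,-5) top-left  bias=+0
    (7,0)@(15, 1): e=[1,7,21] → █
    (6,1)@(13, 3): e=[3,21,5] → █
    (6,2)@(13, 5): e=[11,19,-1] → ·
    (7,2)@(15, 5): e=[17,3,9] → █
    (7,3)@(15, 7): e=[25,1,3] → █
    (7,4)@(15, 9): e=[33,-1,-3] → ·
  covered (5 px):
    · · · · · · · █
    · · · · · · █ █
    · · · · · · · █
    · · · · · · · █
    · · · · · · · ·
T1:
  2·area = 60  (B↔C swapped to make it positive)
  edge (12, 6)→(2, 8): d=(-10,2) right/bottom  bias=-1
  edge (2, 8)→(12, 0): d=(10,-8) top-left  bias=+0
  edge (12, 0)→(12, 6): d=(0,6) right/bottom  bias=-1
    (5,0)@(11, 1): e=[52,2,6] → █
    (6,0)@(13, 1): e=[48,18,-6] → ·
    (4,1)@(9, 3): e=[36,6,18] → █
    (6,1)@(13, 3): e=[28,38,-6] → ·
    (3,2)@(7, 5): e=[20,10,30] → █
    (6,2)@(13, 5): e=[8,58,-6] → ·
    (2,3)@(5, 7): e=[4,14,42] → █
    (3,3)@(7, 7): e=[0,30,30] → ·  [on edge]
    (4,3)@(9, 7): e=[-4,46,18] → ·
    (5,3)@(11, 7): e=[-8,62,6] → ·
    (2,4)@(5, 9): e=[-16,34,42] → ·
  covered (7 px):
    · · · · · █ · ·
    · · · · █ █ · ·
    · · · █ █ █ · ·
    · · █ · · · · ·
    · · · · · · · ·

Answer: 12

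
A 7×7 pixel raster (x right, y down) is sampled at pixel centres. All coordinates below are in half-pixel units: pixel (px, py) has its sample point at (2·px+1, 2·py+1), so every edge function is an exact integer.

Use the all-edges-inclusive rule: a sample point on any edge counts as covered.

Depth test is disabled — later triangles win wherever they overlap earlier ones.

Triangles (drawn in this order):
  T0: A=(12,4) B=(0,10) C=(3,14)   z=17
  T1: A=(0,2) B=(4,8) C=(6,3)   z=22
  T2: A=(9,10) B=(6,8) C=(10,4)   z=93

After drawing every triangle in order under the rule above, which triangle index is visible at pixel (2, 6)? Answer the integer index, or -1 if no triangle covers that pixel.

T0:
  2·area = 66  (B↔C swapped to make it positive)
  edge (12, 4)→(3, 14): d=(-9,10) inclusive
  edge (3, 14)→(0, 10): d=(-3,-4) inclusive
  edge (0, 10)→(12, 4): d=(12,-6) inclusive
    (5,2)@(11, 5): e=[1,59,6] → #
    (6,2)@(13, 5): e=[-19,67,18] → ·
    (3,3)@(7, 7): e=[23,37,6] → #
    (4,3)@(9, 7): e=[3,45,18] → #
    (5,3)@(11, 7): e=[-17,53,30] → ·
    (1,4)@(3, 9): e=[45,15,6] → #
    (2,4)@(5, 9): e=[25,23,18] → #
    (4,4)@(9, 9): e=[-15,39,42] → ·
    (0,5)@(1, 11): e=[47,1,18] → #
    (3,5)@(7, 11): e=[-13,25,54] → ·
    (0,6)@(1, 13): e=[29,-5,42] → ·
    (1,6)@(3, 13): e=[9,3,54] → #
  covered (10 px):
    · · · · · · ·
    · · · · · · ·
    · · · · · # ·
    · · · # # · ·
    · # # # · · ·
    # # # · · · ·
    · # · · · · ·
T1:
  2·area = 32  (B↔C swapped to make it positive)
  edge (0, 2)→(6, 3): d=(6,1) inclusive
  edge (6, 3)→(4, 8): d=(-2,5) inclusive
  edge (4, 8)→(0, 2): d=(-4,-6) inclusive
    (0,1)@(1, 3): e=[5,25,2] → #
    (1,1)@(3, 3): e=[3,15,14] → #
    (2,1)@(5, 3): e=[1,5,26] → #
    (3,1)@(7, 3): e=[-1,-5,38] → ·
    (0,2)@(1, 5): e=[17,21,-6] → ·
    (1,2)@(3, 5): e=[15,11,6] → #
    (3,2)@(7, 5): e=[11,-9,30] → ·
    (1,3)@(3, 7): e=[27,7,-2] → ·
    (2,3)@(5, 7): e=[25,-3,10] → ·
  covered (5 px):
    · · · · · · ·
    # # # · · · ·
    · # # · · · ·
    · · · · · · ·
    · · · · · · ·
    · · · · · · ·
    · · · · · · ·
T2:
  2·area = 20
  edge (9, 10)→(6, 8): d=(-3,-2) inclusive
  edge (6, 8)→(10, 4): d=(4,-4) inclusive
  edge (10, 4)→(9, 10): d=(-1,6) inclusive
    (6,0)@(13, 1): e=[35,0,-15] → ·  [on edge]
    (5,1)@(11, 3): e=[25,0,-5] → ·  [on edge]
    (4,2)@(9, 5): e=[15,0,5] → #  [on edge]
    (5,2)@(11, 5): e=[19,8,-7] → ·
    (3,3)@(7, 7): e=[5,0,15] → #  [on edge]
    (5,3)@(11, 7): e=[13,16,-9] → ·
    (2,4)@(5, 9): e=[-5,0,25] → ·  [on edge]
    (3,4)@(7, 9): e=[-1,8,13] → ·
    (4,4)@(9, 9): e=[3,16,1] → #
    (5,4)@(11, 9): e=[7,24,-11] → ·
    (1,5)@(3, 11): e=[-15,0,35] → ·  [on edge]
    (4,5)@(9, 11): e=[-3,24,-1] → ·
    (0,6)@(1, 13): e=[-25,0,45] → ·  [on edge]
  covered (4 px):
    · · · · · · ·
    · · · · · · ·
    · · · · # · ·
    · · · # # · ·
    · · · · # · ·
    · · · · · · ·
    · · · · · · ·

Z-buffer (winner per pixel, '.' = empty):
  . . . . . . .
  1 1 1 . . . .
  . 1 1 . 2 0 .
  . . . 2 2 . .
  . 0 0 0 2 . .
  0 0 0 . . . .
  . 0 . . . . .

Answer: -1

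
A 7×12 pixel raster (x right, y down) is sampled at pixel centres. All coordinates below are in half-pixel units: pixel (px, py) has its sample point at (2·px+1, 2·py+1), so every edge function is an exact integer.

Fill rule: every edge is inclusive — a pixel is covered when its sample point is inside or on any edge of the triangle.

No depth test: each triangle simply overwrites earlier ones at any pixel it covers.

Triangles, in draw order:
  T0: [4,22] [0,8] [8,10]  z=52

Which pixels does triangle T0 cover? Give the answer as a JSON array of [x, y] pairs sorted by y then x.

T0:
  2·area = 104
  edge (4, 22)→(0, 8): d=(-4,-14) inclusive
  edge (0, 8)→(8, 10): d=(8,2) inclusive
  edge (8, 10)→(4, 22): d=(-4,12) inclusive
    (5,0)@(11, 1): e=[182,-78,0] → ·  [on edge]
    (4,3)@(9, 7): e=[130,-26,0] → ·  [on edge]
    (0,4)@(1, 9): e=[10,6,88] → #
    (1,4)@(3, 9): e=[38,2,64] → #
    (2,4)@(5, 9): e=[66,-2,40] → ·
    (0,5)@(1, 11): e=[2,22,80] → #
    (2,5)@(5, 11): e=[58,14,32] → #
    (3,5)@(7, 11): e=[86,10,8] → #
    (4,5)@(9, 11): e=[114,6,-16] → ·
    (0,6)@(1, 13): e=[-6,38,72] → ·
    (1,6)@(3, 13): e=[22,34,48] → #
    (3,6)@(7, 13): e=[78,26,0] → #  [on edge]
    (2,9)@(5, 19): e=[26,78,0] → #  [on edge]
  covered (14 px):
    · · · · · · ·
    · · · · · · ·
    · · · · · · ·
    · · · · · · ·
    # # · · · · ·
    # # # # · · ·
    · # # # · · ·
    · # # · · · ·
    · # # · · · ·
    · · # · · · ·
    · · · · · · ·
    · · · · · · ·

Answer: [[0,4],[1,4],[0,5],[1,5],[2,5],[3,5],[1,6],[2,6],[3,6],[1,7],[2,7],[1,8],[2,8],[2,9]]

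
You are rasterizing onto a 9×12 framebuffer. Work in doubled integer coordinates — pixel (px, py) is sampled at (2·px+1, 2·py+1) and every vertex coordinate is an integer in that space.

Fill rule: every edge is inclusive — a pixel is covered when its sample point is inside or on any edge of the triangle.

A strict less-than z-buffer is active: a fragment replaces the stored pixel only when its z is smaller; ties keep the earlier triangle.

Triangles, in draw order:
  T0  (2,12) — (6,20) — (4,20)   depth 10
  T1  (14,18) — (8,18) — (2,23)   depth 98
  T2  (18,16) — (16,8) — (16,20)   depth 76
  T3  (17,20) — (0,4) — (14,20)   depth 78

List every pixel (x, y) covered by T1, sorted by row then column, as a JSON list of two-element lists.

T0:
  2·area = 16
  edge (2, 12)→(6, 20): d=(4,8) inclusive
  edge (6, 20)→(4, 20): d=(-2,0) inclusive
  edge (4, 20)→(2, 12): d=(-2,-8) inclusive
    (1,7)@(3, 15): e=[4,10,2] → X
    (2,7)@(5, 15): e=[-12,10,18] → .
    (1,8)@(3, 17): e=[12,6,-2] → .
    (2,9)@(5, 19): e=[4,2,10] → X
    (3,9)@(7, 19): e=[-12,2,26] → .
    (2,10)@(5, 21): e=[12,-2,6] → .
  covered (2 px):
    . . . . . . . . .
    . . . . . . . . .
    . . . . . . . . .
    . . . . . . . . .
    . . . . . . . . .
    . . . . . . . . .
    . . . . . . . . .
    . X . . . . . . .
    . . . . . . . . .
    . . X . . . . . .
    . . . . . . . . .
    . . . . . . . . .
T1:
  2·area = 30  (B↔C swapped to make it positive)
  edge (14, 18)→(2, 23): d=(-12,5) inclusive
  edge (2, 23)→(8, 18): d=(6,-5) inclusive
  edge (8, 18)→(14, 18): d=(6,0) inclusive
    (3,9)@(7, 19): e=[23,1,6] → X
    (4,9)@(9, 19): e=[13,11,6] → X
    (5,9)@(11, 19): e=[3,21,6] → X
    (6,9)@(13, 19): e=[-7,31,6] → .
    (2,10)@(5, 21): e=[9,3,18] → X
    (3,10)@(7, 21): e=[-1,13,18] → .
    (4,10)@(9, 21): e=[-11,23,18] → .
    (5,10)@(11, 21): e=[-21,33,18] → .
    (2,11)@(5, 23): e=[-15,15,30] → .
  covered (4 px):
    . . . . . . . . .
    . . . . . . . . .
    . . . . . . . . .
    . . . . . . . . .
    . . . . . . . . .
    . . . . . . . . .
    . . . . . . . . .
    . . . . . . . . .
    . . . . . . . . .
    . . . X X X . . .
    . . X . . . . . .
    . . . . . . . . .
T2:
  2·area = 24  (B↔C swapped to make it positive)
  edge (18, 16)→(16, 20): d=(-2,4) inclusive
  edge (16, 20)→(16, 8): d=(0,-12) inclusive
  edge (16, 8)→(18, 16): d=(2,8) inclusive
    (8,6)@(17, 13): e=[10,12,2] → X
    (8,7)@(17, 15): e=[6,12,6] → X
    (8,8)@(17, 17): e=[2,12,10] → X
    (8,9)@(17, 19): e=[-2,12,14] → .
  covered (3 px):
    . . . . . . . . .
    . . . . . . . . .
    . . . . . . . . .
    . . . . . . . . .
    . . . . . . . . .
    . . . . . . . . .
    . . . . . . . . X
    . . . . . . . . X
    . . . . . . . . X
    . . . . . . . . .
    . . . . . . . . .
    . . . . . . . . .
T3:
  2·area = 48  (B↔C swapped to make it positive)
  edge (17, 20)→(14, 20): d=(-3,0) inclusive
  edge (14, 20)→(0, 4): d=(-14,-16) inclusive
  edge (0, 4)→(17, 20): d=(17,16) inclusive
    (0,2)@(1, 5): e=[45,2,1] → X
    (1,2)@(3, 5): e=[45,34,-31] → .
    (0,3)@(1, 7): e=[39,-26,35] → .
    (1,3)@(3, 7): e=[39,6,3] → X
    (2,3)@(5, 7): e=[39,38,-29] → .
    (1,4)@(3, 9): e=[33,-22,37] → .
    (2,4)@(5, 9): e=[33,10,5] → X
    (3,4)@(7, 9): e=[33,42,-27] → .
    (2,5)@(5, 11): e=[27,-18,39] → .
    (3,5)@(7, 11): e=[27,14,7] → X
    (4,5)@(9, 11): e=[27,46,-25] → .
    (3,6)@(7, 13): e=[21,-14,41] → .
  covered (8 px):
    . . . . . . . . .
    . . . . . . . . .
    X . . . . . . . .
    . X . . . . . . .
    . . X . . . . . .
    . . . X . . . . .
    . . . . X . . . .
    . . . . . X . . .
    . . . . . . X . .
    . . . . . . . X .
    . . . . . . . . .
    . . . . . . . . .

Result: [[3,9],[4,9],[5,9],[2,10]]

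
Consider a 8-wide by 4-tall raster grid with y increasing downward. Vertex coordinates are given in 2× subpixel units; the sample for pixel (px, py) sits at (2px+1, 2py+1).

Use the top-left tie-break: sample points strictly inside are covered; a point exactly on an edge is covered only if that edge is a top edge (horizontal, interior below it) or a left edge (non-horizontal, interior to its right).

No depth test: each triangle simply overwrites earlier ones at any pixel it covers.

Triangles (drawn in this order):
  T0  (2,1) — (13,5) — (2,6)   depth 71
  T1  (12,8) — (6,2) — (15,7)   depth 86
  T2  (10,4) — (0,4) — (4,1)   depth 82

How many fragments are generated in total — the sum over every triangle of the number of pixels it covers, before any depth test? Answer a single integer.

T0:
  2·area = 55
  edge (2, 1)→(13, 5): d=(11,4) right/bottom  bias=-1
  edge (13, 5)→(2, 6): d=(-11,1) right/bottom  bias=-1
  edge (2, 6)→(2, 1): d=(0,-5) top-left  bias=+0
    (1,1)@(3, 3): e=[18,32,5] → █
    (2,1)@(5, 3): e=[10,30,15] → █
    (3,1)@(7, 3): e=[2,28,25] → █
    (4,1)@(9, 3): e=[-6,26,35] → ·
    (1,2)@(3, 5): e=[40,10,5] → █
    (4,2)@(9, 5): e=[16,4,35] → █
    (5,2)@(11, 5): e=[8,2,45] → █
    (6,2)@(13, 5): e=[0,0,55] → ·  [on edge]
    (1,3)@(3, 7): e=[62,-12,5] → ·
    (2,3)@(5, 7): e=[54,-14,15] → ·
    (3,3)@(7, 7): e=[46,-16,25] → ·
    (4,3)@(9, 7): e=[38,-18,35] → ·
  covered (8 px):
    · · · · · · · ·
    · █ █ █ · · · ·
    · █ █ █ █ █ · ·
    · · · · · · · ·
T1:
  2·area = 24
  edge (12, 8)→(6, 2): d=(-6,-6) top-left  bias=+0
  edge (6, 2)→(15, 7): d=(9,5) right/bottom  bias=-1
  edge (15, 7)→(12, 8): d=(-3,1) right/bottom  bias=-1
    (2,0)@(5, 1): e=[0,-4,28] → ·  [on edge]
    (3,1)@(7, 3): e=[0,4,20] → █  [on edge]
    (4,1)@(9, 3): e=[12,-6,18] → ·
    (3,2)@(7, 5): e=[-12,22,14] → ·
    (4,2)@(9, 5): e=[0,12,12] → █  [on edge]
    (5,2)@(11, 5): e=[12,2,10] → █
    (6,2)@(13, 5): e=[24,-8,8] → ·
    (4,3)@(9, 7): e=[-12,30,6] → ·
    (5,3)@(11, 7): e=[0,20,4] → █  [on edge]
    (6,3)@(13, 7): e=[12,10,2] → █
    (7,3)@(15, 7): e=[24,0,0] → ·  [on edge]
  covered (5 px):
    · · · · · · · ·
    · · · █ · · · ·
    · · · · █ █ · ·
    · · · · · █ █ ·
T2:
  2·area = 30
  edge (10, 4)→(0, 4): d=(-10,0) right/bottom  bias=-1
  edge (0, 4)→(4, 1): d=(4,-3) top-left  bias=+0
  edge (4, 1)→(10, 4): d=(6,3) right/bottom  bias=-1
    (1,1)@(3, 3): e=[10,5,15] → █
    (2,1)@(5, 3): e=[10,11,9] → █
    (3,1)@(7, 3): e=[10,17,3] → █
    (4,1)@(9, 3): e=[10,23,-3] → ·
    (1,2)@(3, 5): e=[-10,13,27] → ·
    (2,2)@(5, 5): e=[-10,19,21] → ·
    (3,2)@(7, 5): e=[-10,25,15] → ·
  covered (3 px):
    · · · · · · · ·
    · █ █ █ · · · ·
    · · · · · · · ·
    · · · · · · · ·

Result: 16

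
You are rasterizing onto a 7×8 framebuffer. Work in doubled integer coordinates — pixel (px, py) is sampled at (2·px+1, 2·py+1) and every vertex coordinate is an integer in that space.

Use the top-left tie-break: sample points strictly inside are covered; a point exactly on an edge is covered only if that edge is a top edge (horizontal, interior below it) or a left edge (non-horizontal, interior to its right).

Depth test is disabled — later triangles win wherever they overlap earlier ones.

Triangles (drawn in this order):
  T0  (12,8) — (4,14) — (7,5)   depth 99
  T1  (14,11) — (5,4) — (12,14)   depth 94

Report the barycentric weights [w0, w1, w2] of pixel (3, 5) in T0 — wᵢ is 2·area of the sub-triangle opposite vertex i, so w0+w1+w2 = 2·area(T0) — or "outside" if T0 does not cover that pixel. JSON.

T0:
  2·area = 54
  edge (12, 8)→(4, 14): d=(-8,6) right/bottom  bias=-1
  edge (4, 14)→(7, 5): d=(3,-9) top-left  bias=+0
  edge (7, 5)→(12, 8): d=(5,3) right/bottom  bias=-1
    (3,2)@(7, 5): e=[54,0,0] → ·  [on edge]
    (3,3)@(7, 7): e=[38,6,10] → #
    (4,3)@(9, 7): e=[26,24,4] → #
    (5,3)@(11, 7): e=[14,42,-2] → ·
    (3,4)@(7, 9): e=[22,12,20] → #
    (5,4)@(11, 9): e=[-2,48,8] → ·
    (2,5)@(5, 11): e=[18,0,36] → #  [on edge]
    (4,5)@(9, 11): e=[-6,36,24] → ·
    (2,6)@(5, 13): e=[2,6,46] → #
    (3,6)@(7, 13): e=[-10,24,40] → ·
    (2,7)@(5, 15): e=[-14,12,56] → ·
  covered (7 px):
    · · · · · · ·
    · · · · · · ·
    · · · · · · ·
    · · · # # · ·
    · · · # # · ·
    · · # # · · ·
    · · # · · · ·
    · · · · · · ·
T1:
  2·area = 41  (B↔C swapped to make it positive)
  edge (14, 11)→(12, 14): d=(-2,3) right/bottom  bias=-1
  edge (12, 14)→(5, 4): d=(-7,-10) top-left  bias=+0
  edge (5, 4)→(14, 11): d=(9,7) right/bottom  bias=-1
    (4,4)@(9, 9): e=[19,5,17] → #
    (5,4)@(11, 9): e=[13,25,3] → #
    (6,4)@(13, 9): e=[7,45,-11] → ·
    (4,5)@(9, 11): e=[15,-9,35] → ·
    (5,5)@(11, 11): e=[9,11,21] → #
    (6,5)@(13, 11): e=[3,31,7] → #
    (5,6)@(11, 13): e=[5,-3,39] → ·
    (6,6)@(13, 13): e=[-1,17,25] → ·
  covered (4 px):
    · · · · · · ·
    · · · · · · ·
    · · · · · · ·
    · · · · · · ·
    · · · · # # ·
    · · · · · # #
    · · · · · · ·
    · · · · · · ·

Result: [18,30,6]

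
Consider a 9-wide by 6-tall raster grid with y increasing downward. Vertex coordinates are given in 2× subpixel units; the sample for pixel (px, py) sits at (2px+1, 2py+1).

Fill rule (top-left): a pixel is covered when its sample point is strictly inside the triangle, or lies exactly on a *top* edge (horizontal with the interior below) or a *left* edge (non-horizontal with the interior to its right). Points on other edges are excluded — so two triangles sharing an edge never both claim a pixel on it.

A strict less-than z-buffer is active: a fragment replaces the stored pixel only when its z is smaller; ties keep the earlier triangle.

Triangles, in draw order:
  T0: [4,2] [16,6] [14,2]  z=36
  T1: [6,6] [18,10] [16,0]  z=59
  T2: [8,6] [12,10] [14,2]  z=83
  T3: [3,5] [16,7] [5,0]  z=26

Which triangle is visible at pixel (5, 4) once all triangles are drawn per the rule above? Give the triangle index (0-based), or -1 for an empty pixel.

T0:
  2·area = 40  (B↔C swapped to make it positive)
  edge (4, 2)→(14, 2): d=(10,0) top-left  bias=+0
  edge (14, 2)→(16, 6): d=(2,4) right/bottom  bias=-1
  edge (16, 6)→(4, 2): d=(-12,-4) top-left  bias=+0
    (0,0)@(1, 1): e=[-10,50,0] → ·  [on edge]
    (3,1)@(7, 3): e=[10,30,0] → █  [on edge]
    (4,1)@(9, 3): e=[10,22,8] → █
    (5,1)@(11, 3): e=[10,14,16] → █
    (6,1)@(13, 3): e=[10,6,24] → █
    (7,1)@(15, 3): e=[10,-2,32] → ·
    (3,2)@(7, 5): e=[30,34,-24] → ·
    (4,2)@(9, 5): e=[30,26,-16] → ·
    (5,2)@(11, 5): e=[30,18,-8] → ·
    (6,2)@(13, 5): e=[30,10,0] → █  [on edge]
    (7,2)@(15, 5): e=[30,2,8] → █
    (8,2)@(17, 5): e=[30,-6,16] → ·
  covered (6 px):
    · · · · · · · · ·
    · · · █ █ █ █ · ·
    · · · · · · █ █ ·
    · · · · · · · · ·
    · · · · · · · · ·
    · · · · · · · · ·
T1:
  2·area = 112  (B↔C swapped to make it positive)
  edge (6, 6)→(16, 0): d=(10,-6) top-left  bias=+0
  edge (16, 0)→(18, 10): d=(2,10) right/bottom  bias=-1
  edge (18, 10)→(6, 6): d=(-12,-4) top-left  bias=+0
    (7,0)@(15, 1): e=[4,12,96] → █
    (8,0)@(17, 1): e=[16,-8,104] → ·
    (5,1)@(11, 3): e=[0,56,56] → █  [on edge]
    (6,1)@(13, 3): e=[12,36,64] → █
    (8,1)@(17, 3): e=[36,-4,80] → ·
    (1,2)@(3, 5): e=[-28,140,0] → ·  [on edge]
    (4,2)@(9, 5): e=[8,80,24] → █
    (8,2)@(17, 5): e=[56,0,56] → ·  [on edge]
    (4,3)@(9, 7): e=[28,84,0] → █  [on edge]
    (8,3)@(17, 7): e=[76,4,32] → █
    (0,4)@(1, 9): e=[0,168,-56] → ·  [on edge]
    (4,4)@(9, 9): e=[48,88,-24] → ·
    (7,4)@(15, 9): e=[84,28,0] → █  [on edge]
  covered (15 px):
    · · · · · · · █ ·
    · · · · · █ █ █ ·
    · · · · █ █ █ █ ·
    · · · · █ █ █ █ █
    · · · · · · · █ █
    · · · · · · · · ·
T2:
  2·area = 40  (B↔C swapped to make it positive)
  edge (8, 6)→(14, 2): d=(6,-4) top-left  bias=+0
  edge (14, 2)→(12, 10): d=(-2,8) right/bottom  bias=-1
  edge (12, 10)→(8, 6): d=(-4,-4) top-left  bias=+0
    (1,0)@(3, 1): e=[-50,90,0] → ·  [on edge]
    (2,1)@(5, 3): e=[-30,70,0] → ·  [on edge]
    (6,1)@(13, 3): e=[2,6,32] → █
    (7,1)@(15, 3): e=[10,-10,40] → ·
    (3,2)@(7, 5): e=[-10,50,0] → ·  [on edge]
    (5,2)@(11, 5): e=[6,18,16] → █
    (7,2)@(15, 5): e=[22,-14,32] → ·
    (4,3)@(9, 7): e=[10,30,0] → █  [on edge]
    (6,3)@(13, 7): e=[26,-2,16] → ·
    (4,4)@(9, 9): e=[22,26,-8] → ·
    (5,4)@(11, 9): e=[30,10,0] → █  [on edge]
    (6,4)@(13, 9): e=[38,-6,8] → ·
    (6,5)@(13, 11): e=[50,-10,0] → ·  [on edge]
  covered (6 px):
    · · · · · · · · ·
    · · · · · · █ · ·
    · · · · · █ █ · ·
    · · · · █ █ · · ·
    · · · · · █ · · ·
    · · · · · · · · ·
T3:
  2·area = 69  (B↔C swapped to make it positive)
  edge (3, 5)→(5, 0): d=(2,-5) top-left  bias=+0
  edge (5, 0)→(16, 7): d=(11,7) right/bottom  bias=-1
  edge (16, 7)→(3, 5): d=(-13,-2) top-left  bias=+0
    (2,0)@(5, 1): e=[2,11,56] → █
    (3,0)@(7, 1): e=[12,-3,60] → ·
    (2,1)@(5, 3): e=[6,33,30] → █
    (3,1)@(7, 3): e=[16,19,34] → █
    (4,1)@(9, 3): e=[26,5,38] → █
    (5,1)@(11, 3): e=[36,-9,42] → ·
    (1,2)@(3, 5): e=[0,69,0] → █  [on edge]
    (5,2)@(11, 5): e=[40,13,16] → █
    (6,2)@(13, 5): e=[50,-1,20] → ·
    (1,3)@(3, 7): e=[4,91,-26] → ·
    (2,3)@(5, 7): e=[14,77,-22] → ·
    (3,3)@(7, 7): e=[24,63,-18] → ·
  covered (9 px):
    · · █ · · · · · ·
    · · █ █ █ · · · ·
    · █ █ █ █ █ · · ·
    · · · · · · · · ·
    · · · · · · · · ·
    · · · · · · · · ·

Z-buffer (winner per pixel, '.' = empty):
  . . 3 . . . . 1 .
  . . 3 3 3 0 0 1 .
  . 3 3 3 3 3 0 0 .
  . . . . 1 1 1 1 1
  . . . . . 2 . 1 1
  . . . . . . . . .

Answer: 2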